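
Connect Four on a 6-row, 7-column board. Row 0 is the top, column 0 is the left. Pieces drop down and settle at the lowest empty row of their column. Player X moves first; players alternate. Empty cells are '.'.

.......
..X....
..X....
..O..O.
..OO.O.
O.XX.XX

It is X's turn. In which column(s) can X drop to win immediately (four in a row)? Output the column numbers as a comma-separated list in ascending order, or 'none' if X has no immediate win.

Answer: 4

Derivation:
col 0: drop X → no win
col 1: drop X → no win
col 2: drop X → no win
col 3: drop X → no win
col 4: drop X → WIN!
col 5: drop X → no win
col 6: drop X → no win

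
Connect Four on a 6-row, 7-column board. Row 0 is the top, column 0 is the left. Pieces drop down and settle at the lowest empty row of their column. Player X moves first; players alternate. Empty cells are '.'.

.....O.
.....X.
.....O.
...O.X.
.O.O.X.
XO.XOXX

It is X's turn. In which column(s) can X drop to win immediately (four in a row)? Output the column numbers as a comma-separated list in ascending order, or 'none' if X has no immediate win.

Answer: none

Derivation:
col 0: drop X → no win
col 1: drop X → no win
col 2: drop X → no win
col 3: drop X → no win
col 4: drop X → no win
col 6: drop X → no win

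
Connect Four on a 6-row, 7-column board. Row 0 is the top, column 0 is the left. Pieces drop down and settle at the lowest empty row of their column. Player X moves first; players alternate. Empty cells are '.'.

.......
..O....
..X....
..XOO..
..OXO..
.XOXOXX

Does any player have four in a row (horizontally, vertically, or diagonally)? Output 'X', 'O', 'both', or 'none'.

none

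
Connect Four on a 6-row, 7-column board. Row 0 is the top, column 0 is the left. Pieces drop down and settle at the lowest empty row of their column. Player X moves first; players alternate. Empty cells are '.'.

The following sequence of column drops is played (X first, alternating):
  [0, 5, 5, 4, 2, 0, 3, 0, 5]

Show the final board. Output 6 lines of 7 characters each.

Answer: .......
.......
.......
O....X.
O....X.
X.XXOO.

Derivation:
Move 1: X drops in col 0, lands at row 5
Move 2: O drops in col 5, lands at row 5
Move 3: X drops in col 5, lands at row 4
Move 4: O drops in col 4, lands at row 5
Move 5: X drops in col 2, lands at row 5
Move 6: O drops in col 0, lands at row 4
Move 7: X drops in col 3, lands at row 5
Move 8: O drops in col 0, lands at row 3
Move 9: X drops in col 5, lands at row 3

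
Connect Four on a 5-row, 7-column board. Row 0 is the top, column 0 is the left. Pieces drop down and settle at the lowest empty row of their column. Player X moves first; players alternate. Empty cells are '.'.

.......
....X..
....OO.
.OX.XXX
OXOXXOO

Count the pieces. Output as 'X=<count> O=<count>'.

X=8 O=7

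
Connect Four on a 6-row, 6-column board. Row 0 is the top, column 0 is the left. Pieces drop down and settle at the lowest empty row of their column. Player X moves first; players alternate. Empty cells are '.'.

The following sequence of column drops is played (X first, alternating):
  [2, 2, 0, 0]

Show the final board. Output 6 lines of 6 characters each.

Move 1: X drops in col 2, lands at row 5
Move 2: O drops in col 2, lands at row 4
Move 3: X drops in col 0, lands at row 5
Move 4: O drops in col 0, lands at row 4

Answer: ......
......
......
......
O.O...
X.X...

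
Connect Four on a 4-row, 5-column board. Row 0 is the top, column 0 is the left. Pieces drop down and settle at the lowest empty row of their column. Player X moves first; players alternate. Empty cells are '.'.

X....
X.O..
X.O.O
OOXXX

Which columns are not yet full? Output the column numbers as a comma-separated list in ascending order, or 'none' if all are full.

col 0: top cell = 'X' → FULL
col 1: top cell = '.' → open
col 2: top cell = '.' → open
col 3: top cell = '.' → open
col 4: top cell = '.' → open

Answer: 1,2,3,4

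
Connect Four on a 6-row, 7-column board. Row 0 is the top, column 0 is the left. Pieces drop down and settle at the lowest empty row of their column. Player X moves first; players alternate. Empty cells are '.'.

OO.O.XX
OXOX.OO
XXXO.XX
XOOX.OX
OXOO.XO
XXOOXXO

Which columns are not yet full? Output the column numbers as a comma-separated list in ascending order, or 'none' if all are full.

col 0: top cell = 'O' → FULL
col 1: top cell = 'O' → FULL
col 2: top cell = '.' → open
col 3: top cell = 'O' → FULL
col 4: top cell = '.' → open
col 5: top cell = 'X' → FULL
col 6: top cell = 'X' → FULL

Answer: 2,4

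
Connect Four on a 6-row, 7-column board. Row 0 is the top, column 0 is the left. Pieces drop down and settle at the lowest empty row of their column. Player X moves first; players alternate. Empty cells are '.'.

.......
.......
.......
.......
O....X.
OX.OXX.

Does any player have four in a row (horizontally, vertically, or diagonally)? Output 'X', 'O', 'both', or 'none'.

none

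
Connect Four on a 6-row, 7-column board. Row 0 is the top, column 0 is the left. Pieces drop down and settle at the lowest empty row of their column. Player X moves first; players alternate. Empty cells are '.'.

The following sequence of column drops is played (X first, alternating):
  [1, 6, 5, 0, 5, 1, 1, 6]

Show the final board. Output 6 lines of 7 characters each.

Move 1: X drops in col 1, lands at row 5
Move 2: O drops in col 6, lands at row 5
Move 3: X drops in col 5, lands at row 5
Move 4: O drops in col 0, lands at row 5
Move 5: X drops in col 5, lands at row 4
Move 6: O drops in col 1, lands at row 4
Move 7: X drops in col 1, lands at row 3
Move 8: O drops in col 6, lands at row 4

Answer: .......
.......
.......
.X.....
.O...XO
OX...XO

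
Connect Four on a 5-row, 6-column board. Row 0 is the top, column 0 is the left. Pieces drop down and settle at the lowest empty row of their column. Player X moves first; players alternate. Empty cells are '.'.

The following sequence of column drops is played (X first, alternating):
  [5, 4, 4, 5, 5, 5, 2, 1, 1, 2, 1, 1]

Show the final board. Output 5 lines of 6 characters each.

Answer: ......
.O...O
.X...X
.XO.XO
.OX.OX

Derivation:
Move 1: X drops in col 5, lands at row 4
Move 2: O drops in col 4, lands at row 4
Move 3: X drops in col 4, lands at row 3
Move 4: O drops in col 5, lands at row 3
Move 5: X drops in col 5, lands at row 2
Move 6: O drops in col 5, lands at row 1
Move 7: X drops in col 2, lands at row 4
Move 8: O drops in col 1, lands at row 4
Move 9: X drops in col 1, lands at row 3
Move 10: O drops in col 2, lands at row 3
Move 11: X drops in col 1, lands at row 2
Move 12: O drops in col 1, lands at row 1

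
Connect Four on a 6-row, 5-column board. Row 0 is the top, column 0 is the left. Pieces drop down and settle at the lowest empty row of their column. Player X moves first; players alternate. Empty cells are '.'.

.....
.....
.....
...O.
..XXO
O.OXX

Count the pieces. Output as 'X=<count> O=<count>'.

X=4 O=4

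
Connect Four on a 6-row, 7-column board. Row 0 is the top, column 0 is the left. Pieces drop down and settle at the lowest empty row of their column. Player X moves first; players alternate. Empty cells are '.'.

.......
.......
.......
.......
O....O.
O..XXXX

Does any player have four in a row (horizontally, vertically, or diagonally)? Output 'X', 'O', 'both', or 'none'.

X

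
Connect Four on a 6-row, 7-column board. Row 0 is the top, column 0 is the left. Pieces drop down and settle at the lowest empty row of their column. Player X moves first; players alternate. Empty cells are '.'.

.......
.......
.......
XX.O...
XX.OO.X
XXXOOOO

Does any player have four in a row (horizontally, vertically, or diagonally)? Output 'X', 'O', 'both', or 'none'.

O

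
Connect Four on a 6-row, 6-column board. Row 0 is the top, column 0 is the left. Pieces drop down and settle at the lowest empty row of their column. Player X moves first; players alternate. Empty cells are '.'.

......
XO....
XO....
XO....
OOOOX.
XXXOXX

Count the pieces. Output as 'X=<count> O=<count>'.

X=9 O=8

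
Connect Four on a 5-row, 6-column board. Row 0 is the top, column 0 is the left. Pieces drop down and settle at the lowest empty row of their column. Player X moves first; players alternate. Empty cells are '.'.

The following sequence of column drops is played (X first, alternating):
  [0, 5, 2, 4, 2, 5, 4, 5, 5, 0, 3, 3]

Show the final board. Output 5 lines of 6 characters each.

Answer: ......
.....X
.....O
O.XOXO
X.XXOO

Derivation:
Move 1: X drops in col 0, lands at row 4
Move 2: O drops in col 5, lands at row 4
Move 3: X drops in col 2, lands at row 4
Move 4: O drops in col 4, lands at row 4
Move 5: X drops in col 2, lands at row 3
Move 6: O drops in col 5, lands at row 3
Move 7: X drops in col 4, lands at row 3
Move 8: O drops in col 5, lands at row 2
Move 9: X drops in col 5, lands at row 1
Move 10: O drops in col 0, lands at row 3
Move 11: X drops in col 3, lands at row 4
Move 12: O drops in col 3, lands at row 3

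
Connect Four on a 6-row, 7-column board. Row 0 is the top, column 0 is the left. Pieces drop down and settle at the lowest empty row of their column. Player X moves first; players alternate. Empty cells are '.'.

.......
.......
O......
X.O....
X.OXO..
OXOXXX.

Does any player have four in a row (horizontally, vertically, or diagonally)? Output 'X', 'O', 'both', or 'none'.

none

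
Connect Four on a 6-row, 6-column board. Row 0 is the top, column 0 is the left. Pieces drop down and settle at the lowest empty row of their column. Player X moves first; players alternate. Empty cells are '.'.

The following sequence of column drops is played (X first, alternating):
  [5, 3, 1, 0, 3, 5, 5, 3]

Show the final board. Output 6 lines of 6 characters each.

Move 1: X drops in col 5, lands at row 5
Move 2: O drops in col 3, lands at row 5
Move 3: X drops in col 1, lands at row 5
Move 4: O drops in col 0, lands at row 5
Move 5: X drops in col 3, lands at row 4
Move 6: O drops in col 5, lands at row 4
Move 7: X drops in col 5, lands at row 3
Move 8: O drops in col 3, lands at row 3

Answer: ......
......
......
...O.X
...X.O
OX.O.X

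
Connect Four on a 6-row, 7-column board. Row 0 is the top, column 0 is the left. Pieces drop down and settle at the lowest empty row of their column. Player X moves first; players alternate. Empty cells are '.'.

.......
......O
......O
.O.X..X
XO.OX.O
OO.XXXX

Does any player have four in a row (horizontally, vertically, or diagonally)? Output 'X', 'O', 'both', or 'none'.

X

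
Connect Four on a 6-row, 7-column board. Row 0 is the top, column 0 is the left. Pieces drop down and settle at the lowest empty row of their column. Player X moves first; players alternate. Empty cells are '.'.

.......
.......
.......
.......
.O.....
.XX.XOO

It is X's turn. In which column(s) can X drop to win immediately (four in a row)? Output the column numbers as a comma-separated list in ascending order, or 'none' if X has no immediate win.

col 0: drop X → no win
col 1: drop X → no win
col 2: drop X → no win
col 3: drop X → WIN!
col 4: drop X → no win
col 5: drop X → no win
col 6: drop X → no win

Answer: 3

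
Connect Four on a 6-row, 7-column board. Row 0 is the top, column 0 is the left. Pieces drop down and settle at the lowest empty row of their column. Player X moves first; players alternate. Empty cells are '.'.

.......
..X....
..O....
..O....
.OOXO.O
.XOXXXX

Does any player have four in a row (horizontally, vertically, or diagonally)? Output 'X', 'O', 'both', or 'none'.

both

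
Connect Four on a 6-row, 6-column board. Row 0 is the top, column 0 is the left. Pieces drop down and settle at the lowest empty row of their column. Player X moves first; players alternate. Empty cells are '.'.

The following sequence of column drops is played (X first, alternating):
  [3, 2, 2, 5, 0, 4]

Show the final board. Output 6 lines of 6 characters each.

Answer: ......
......
......
......
..X...
X.OXOO

Derivation:
Move 1: X drops in col 3, lands at row 5
Move 2: O drops in col 2, lands at row 5
Move 3: X drops in col 2, lands at row 4
Move 4: O drops in col 5, lands at row 5
Move 5: X drops in col 0, lands at row 5
Move 6: O drops in col 4, lands at row 5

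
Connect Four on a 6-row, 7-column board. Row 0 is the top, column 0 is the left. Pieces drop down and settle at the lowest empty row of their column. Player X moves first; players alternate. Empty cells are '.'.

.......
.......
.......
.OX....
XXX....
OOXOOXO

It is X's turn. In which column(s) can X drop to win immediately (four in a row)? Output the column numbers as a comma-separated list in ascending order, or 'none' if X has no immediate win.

Answer: 2,3

Derivation:
col 0: drop X → no win
col 1: drop X → no win
col 2: drop X → WIN!
col 3: drop X → WIN!
col 4: drop X → no win
col 5: drop X → no win
col 6: drop X → no win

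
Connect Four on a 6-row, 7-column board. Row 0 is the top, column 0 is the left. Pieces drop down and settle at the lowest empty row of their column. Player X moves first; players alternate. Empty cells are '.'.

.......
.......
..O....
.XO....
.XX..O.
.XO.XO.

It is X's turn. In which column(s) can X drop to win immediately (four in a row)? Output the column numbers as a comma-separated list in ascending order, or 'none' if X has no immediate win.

Answer: 1

Derivation:
col 0: drop X → no win
col 1: drop X → WIN!
col 2: drop X → no win
col 3: drop X → no win
col 4: drop X → no win
col 5: drop X → no win
col 6: drop X → no win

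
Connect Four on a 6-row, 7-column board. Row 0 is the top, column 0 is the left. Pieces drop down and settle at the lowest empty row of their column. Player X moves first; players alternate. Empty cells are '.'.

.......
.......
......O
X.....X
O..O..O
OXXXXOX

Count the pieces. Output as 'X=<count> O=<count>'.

X=7 O=6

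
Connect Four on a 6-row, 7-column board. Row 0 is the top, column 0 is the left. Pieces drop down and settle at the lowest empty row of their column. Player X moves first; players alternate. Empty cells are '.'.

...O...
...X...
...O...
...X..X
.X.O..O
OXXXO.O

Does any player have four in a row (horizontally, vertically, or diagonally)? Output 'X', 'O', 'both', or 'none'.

none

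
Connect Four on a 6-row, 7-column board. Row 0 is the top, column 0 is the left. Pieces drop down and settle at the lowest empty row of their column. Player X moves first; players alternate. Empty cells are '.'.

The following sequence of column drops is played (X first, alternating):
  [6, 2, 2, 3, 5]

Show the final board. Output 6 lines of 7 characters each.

Answer: .......
.......
.......
.......
..X....
..OO.XX

Derivation:
Move 1: X drops in col 6, lands at row 5
Move 2: O drops in col 2, lands at row 5
Move 3: X drops in col 2, lands at row 4
Move 4: O drops in col 3, lands at row 5
Move 5: X drops in col 5, lands at row 5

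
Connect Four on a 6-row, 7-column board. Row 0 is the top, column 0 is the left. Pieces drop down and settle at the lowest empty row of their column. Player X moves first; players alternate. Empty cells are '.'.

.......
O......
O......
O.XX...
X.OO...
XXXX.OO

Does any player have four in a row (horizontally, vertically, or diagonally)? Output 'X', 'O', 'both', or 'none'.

X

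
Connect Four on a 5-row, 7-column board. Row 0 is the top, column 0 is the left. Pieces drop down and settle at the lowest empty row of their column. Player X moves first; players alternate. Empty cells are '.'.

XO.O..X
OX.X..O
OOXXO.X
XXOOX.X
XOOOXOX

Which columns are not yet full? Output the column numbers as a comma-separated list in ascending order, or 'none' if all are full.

Answer: 2,4,5

Derivation:
col 0: top cell = 'X' → FULL
col 1: top cell = 'O' → FULL
col 2: top cell = '.' → open
col 3: top cell = 'O' → FULL
col 4: top cell = '.' → open
col 5: top cell = '.' → open
col 6: top cell = 'X' → FULL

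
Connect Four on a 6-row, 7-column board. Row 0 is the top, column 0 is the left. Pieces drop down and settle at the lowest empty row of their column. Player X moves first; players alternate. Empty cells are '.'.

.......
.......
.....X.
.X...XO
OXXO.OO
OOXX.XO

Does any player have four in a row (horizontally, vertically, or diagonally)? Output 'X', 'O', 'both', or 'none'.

none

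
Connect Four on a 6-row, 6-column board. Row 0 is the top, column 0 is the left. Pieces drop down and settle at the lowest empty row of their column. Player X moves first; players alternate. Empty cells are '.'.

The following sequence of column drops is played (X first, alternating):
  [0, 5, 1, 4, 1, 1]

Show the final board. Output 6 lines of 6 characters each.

Answer: ......
......
......
.O....
.X....
XX..OO

Derivation:
Move 1: X drops in col 0, lands at row 5
Move 2: O drops in col 5, lands at row 5
Move 3: X drops in col 1, lands at row 5
Move 4: O drops in col 4, lands at row 5
Move 5: X drops in col 1, lands at row 4
Move 6: O drops in col 1, lands at row 3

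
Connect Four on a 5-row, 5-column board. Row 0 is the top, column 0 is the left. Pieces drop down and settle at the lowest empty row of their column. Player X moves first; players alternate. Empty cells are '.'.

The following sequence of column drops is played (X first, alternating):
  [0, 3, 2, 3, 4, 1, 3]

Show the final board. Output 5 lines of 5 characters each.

Move 1: X drops in col 0, lands at row 4
Move 2: O drops in col 3, lands at row 4
Move 3: X drops in col 2, lands at row 4
Move 4: O drops in col 3, lands at row 3
Move 5: X drops in col 4, lands at row 4
Move 6: O drops in col 1, lands at row 4
Move 7: X drops in col 3, lands at row 2

Answer: .....
.....
...X.
...O.
XOXOX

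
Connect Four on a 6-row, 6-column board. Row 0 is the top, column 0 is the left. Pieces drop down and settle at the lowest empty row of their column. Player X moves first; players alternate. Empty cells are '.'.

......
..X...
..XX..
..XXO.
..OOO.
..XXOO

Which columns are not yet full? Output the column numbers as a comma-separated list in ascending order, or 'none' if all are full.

col 0: top cell = '.' → open
col 1: top cell = '.' → open
col 2: top cell = '.' → open
col 3: top cell = '.' → open
col 4: top cell = '.' → open
col 5: top cell = '.' → open

Answer: 0,1,2,3,4,5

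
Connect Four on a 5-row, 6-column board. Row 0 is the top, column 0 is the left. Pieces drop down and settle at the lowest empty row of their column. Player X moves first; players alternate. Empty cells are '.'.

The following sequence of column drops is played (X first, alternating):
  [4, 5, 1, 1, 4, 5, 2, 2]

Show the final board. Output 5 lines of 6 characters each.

Move 1: X drops in col 4, lands at row 4
Move 2: O drops in col 5, lands at row 4
Move 3: X drops in col 1, lands at row 4
Move 4: O drops in col 1, lands at row 3
Move 5: X drops in col 4, lands at row 3
Move 6: O drops in col 5, lands at row 3
Move 7: X drops in col 2, lands at row 4
Move 8: O drops in col 2, lands at row 3

Answer: ......
......
......
.OO.XO
.XX.XO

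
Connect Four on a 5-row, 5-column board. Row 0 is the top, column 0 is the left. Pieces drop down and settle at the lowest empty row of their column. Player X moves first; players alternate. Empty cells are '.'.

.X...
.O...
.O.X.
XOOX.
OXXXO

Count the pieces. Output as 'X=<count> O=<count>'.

X=7 O=6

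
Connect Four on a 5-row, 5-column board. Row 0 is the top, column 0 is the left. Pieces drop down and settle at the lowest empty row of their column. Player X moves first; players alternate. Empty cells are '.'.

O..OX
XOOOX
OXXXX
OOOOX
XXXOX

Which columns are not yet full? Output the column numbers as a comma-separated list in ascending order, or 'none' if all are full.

Answer: 1,2

Derivation:
col 0: top cell = 'O' → FULL
col 1: top cell = '.' → open
col 2: top cell = '.' → open
col 3: top cell = 'O' → FULL
col 4: top cell = 'X' → FULL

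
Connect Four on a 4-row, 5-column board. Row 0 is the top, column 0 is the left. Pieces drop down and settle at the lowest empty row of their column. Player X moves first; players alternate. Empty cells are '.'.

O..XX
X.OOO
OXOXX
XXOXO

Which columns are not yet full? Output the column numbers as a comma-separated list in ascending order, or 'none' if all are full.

col 0: top cell = 'O' → FULL
col 1: top cell = '.' → open
col 2: top cell = '.' → open
col 3: top cell = 'X' → FULL
col 4: top cell = 'X' → FULL

Answer: 1,2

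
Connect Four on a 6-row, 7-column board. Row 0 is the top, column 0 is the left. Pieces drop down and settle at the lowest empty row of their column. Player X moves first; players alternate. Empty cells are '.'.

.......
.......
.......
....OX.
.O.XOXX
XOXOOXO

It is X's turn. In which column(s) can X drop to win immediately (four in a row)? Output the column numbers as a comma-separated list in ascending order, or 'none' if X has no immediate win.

col 0: drop X → no win
col 1: drop X → no win
col 2: drop X → no win
col 3: drop X → no win
col 4: drop X → no win
col 5: drop X → WIN!
col 6: drop X → no win

Answer: 5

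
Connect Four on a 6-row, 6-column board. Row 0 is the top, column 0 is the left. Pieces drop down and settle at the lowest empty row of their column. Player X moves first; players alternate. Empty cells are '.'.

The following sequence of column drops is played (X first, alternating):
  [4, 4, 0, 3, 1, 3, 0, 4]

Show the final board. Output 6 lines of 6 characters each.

Answer: ......
......
......
....O.
X..OO.
XX.OX.

Derivation:
Move 1: X drops in col 4, lands at row 5
Move 2: O drops in col 4, lands at row 4
Move 3: X drops in col 0, lands at row 5
Move 4: O drops in col 3, lands at row 5
Move 5: X drops in col 1, lands at row 5
Move 6: O drops in col 3, lands at row 4
Move 7: X drops in col 0, lands at row 4
Move 8: O drops in col 4, lands at row 3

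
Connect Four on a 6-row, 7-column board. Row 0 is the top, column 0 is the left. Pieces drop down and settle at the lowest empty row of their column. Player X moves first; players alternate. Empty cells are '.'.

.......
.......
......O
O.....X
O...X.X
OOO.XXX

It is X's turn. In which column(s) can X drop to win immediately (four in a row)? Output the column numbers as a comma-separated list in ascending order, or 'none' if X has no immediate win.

Answer: 3

Derivation:
col 0: drop X → no win
col 1: drop X → no win
col 2: drop X → no win
col 3: drop X → WIN!
col 4: drop X → no win
col 5: drop X → no win
col 6: drop X → no win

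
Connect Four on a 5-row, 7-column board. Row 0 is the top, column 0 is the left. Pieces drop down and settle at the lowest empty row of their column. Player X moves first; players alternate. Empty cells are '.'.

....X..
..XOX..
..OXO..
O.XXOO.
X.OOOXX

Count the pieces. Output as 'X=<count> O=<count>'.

X=9 O=9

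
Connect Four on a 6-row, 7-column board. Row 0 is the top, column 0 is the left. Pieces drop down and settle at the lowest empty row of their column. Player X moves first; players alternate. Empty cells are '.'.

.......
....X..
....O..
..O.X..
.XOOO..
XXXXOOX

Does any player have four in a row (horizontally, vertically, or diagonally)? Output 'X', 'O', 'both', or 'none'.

X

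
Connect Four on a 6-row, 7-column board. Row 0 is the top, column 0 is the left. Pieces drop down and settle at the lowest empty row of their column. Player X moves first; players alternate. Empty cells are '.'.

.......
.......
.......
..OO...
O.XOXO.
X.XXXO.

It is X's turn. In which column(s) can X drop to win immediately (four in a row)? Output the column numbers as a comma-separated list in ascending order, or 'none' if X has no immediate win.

col 0: drop X → no win
col 1: drop X → WIN!
col 2: drop X → no win
col 3: drop X → no win
col 4: drop X → no win
col 5: drop X → no win
col 6: drop X → no win

Answer: 1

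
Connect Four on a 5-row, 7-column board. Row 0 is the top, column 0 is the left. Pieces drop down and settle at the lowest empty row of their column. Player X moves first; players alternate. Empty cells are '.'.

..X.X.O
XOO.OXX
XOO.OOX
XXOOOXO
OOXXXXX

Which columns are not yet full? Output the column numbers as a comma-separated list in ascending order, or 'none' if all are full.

Answer: 0,1,3,5

Derivation:
col 0: top cell = '.' → open
col 1: top cell = '.' → open
col 2: top cell = 'X' → FULL
col 3: top cell = '.' → open
col 4: top cell = 'X' → FULL
col 5: top cell = '.' → open
col 6: top cell = 'O' → FULL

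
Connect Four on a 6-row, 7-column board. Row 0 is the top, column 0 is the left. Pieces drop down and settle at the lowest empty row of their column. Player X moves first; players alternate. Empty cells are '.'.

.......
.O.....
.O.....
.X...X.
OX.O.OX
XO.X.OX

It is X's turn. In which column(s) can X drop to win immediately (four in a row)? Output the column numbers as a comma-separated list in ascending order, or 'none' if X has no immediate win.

col 0: drop X → no win
col 1: drop X → no win
col 2: drop X → no win
col 3: drop X → no win
col 4: drop X → no win
col 5: drop X → no win
col 6: drop X → no win

Answer: none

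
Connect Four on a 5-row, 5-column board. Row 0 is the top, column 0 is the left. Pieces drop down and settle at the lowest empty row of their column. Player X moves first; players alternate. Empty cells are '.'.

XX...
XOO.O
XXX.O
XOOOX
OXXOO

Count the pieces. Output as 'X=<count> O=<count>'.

X=10 O=10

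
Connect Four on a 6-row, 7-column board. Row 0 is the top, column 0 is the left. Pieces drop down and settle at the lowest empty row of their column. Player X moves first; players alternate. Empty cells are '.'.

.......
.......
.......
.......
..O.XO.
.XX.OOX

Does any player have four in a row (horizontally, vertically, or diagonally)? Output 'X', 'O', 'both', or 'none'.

none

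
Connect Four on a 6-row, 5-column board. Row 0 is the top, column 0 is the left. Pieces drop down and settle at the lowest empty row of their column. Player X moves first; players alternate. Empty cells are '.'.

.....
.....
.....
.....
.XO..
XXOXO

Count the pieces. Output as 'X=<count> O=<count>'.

X=4 O=3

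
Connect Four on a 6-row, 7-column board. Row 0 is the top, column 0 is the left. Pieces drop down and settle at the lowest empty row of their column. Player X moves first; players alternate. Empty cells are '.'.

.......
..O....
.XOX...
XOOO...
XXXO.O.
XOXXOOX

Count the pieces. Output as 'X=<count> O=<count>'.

X=10 O=10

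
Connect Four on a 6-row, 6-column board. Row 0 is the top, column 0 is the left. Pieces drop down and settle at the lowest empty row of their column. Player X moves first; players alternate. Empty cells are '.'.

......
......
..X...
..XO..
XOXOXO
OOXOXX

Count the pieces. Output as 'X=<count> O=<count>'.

X=8 O=7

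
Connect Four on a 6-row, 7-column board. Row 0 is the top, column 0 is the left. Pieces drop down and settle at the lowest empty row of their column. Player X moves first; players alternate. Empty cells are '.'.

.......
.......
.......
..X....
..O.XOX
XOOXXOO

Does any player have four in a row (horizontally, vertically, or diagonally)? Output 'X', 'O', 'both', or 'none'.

none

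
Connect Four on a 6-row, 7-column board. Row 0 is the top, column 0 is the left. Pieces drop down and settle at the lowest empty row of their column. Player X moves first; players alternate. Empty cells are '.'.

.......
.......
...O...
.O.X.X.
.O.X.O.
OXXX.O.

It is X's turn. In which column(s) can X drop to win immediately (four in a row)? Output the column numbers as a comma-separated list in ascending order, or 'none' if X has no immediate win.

Answer: 4

Derivation:
col 0: drop X → no win
col 1: drop X → no win
col 2: drop X → no win
col 3: drop X → no win
col 4: drop X → WIN!
col 5: drop X → no win
col 6: drop X → no win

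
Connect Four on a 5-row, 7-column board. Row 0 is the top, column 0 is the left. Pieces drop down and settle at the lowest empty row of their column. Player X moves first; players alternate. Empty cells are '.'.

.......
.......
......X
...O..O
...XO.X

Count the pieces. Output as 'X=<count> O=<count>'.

X=3 O=3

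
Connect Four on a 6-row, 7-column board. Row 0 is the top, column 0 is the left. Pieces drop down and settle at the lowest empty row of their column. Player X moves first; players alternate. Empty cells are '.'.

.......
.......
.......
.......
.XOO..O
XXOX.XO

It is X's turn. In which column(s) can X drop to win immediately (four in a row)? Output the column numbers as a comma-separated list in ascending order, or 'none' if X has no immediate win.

Answer: none

Derivation:
col 0: drop X → no win
col 1: drop X → no win
col 2: drop X → no win
col 3: drop X → no win
col 4: drop X → no win
col 5: drop X → no win
col 6: drop X → no win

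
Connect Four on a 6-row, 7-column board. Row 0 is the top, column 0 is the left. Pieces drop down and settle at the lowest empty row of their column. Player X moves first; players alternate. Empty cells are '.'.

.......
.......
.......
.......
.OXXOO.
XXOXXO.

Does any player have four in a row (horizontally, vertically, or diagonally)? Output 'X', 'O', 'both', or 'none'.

none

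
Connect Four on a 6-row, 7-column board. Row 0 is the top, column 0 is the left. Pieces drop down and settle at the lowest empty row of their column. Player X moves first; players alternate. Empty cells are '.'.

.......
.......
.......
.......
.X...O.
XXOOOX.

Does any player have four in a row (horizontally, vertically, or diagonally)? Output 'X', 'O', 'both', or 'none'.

none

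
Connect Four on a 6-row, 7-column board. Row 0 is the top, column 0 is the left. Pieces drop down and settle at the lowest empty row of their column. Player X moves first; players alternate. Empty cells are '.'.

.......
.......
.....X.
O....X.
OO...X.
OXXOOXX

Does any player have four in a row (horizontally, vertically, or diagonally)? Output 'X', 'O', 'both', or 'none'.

X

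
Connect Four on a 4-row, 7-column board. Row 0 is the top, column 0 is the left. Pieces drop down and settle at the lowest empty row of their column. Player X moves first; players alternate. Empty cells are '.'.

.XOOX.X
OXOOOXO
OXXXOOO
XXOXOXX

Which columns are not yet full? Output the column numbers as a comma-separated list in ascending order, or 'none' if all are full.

col 0: top cell = '.' → open
col 1: top cell = 'X' → FULL
col 2: top cell = 'O' → FULL
col 3: top cell = 'O' → FULL
col 4: top cell = 'X' → FULL
col 5: top cell = '.' → open
col 6: top cell = 'X' → FULL

Answer: 0,5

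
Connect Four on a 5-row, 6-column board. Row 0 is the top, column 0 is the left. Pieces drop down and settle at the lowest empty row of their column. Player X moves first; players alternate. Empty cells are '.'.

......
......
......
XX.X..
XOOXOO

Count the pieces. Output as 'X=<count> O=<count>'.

X=5 O=4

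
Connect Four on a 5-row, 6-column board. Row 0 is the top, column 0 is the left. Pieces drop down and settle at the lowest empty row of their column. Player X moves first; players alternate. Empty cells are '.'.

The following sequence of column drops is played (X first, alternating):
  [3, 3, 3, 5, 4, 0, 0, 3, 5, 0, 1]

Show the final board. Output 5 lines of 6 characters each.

Answer: ......
...O..
O..X..
X..O.X
OX.XXO

Derivation:
Move 1: X drops in col 3, lands at row 4
Move 2: O drops in col 3, lands at row 3
Move 3: X drops in col 3, lands at row 2
Move 4: O drops in col 5, lands at row 4
Move 5: X drops in col 4, lands at row 4
Move 6: O drops in col 0, lands at row 4
Move 7: X drops in col 0, lands at row 3
Move 8: O drops in col 3, lands at row 1
Move 9: X drops in col 5, lands at row 3
Move 10: O drops in col 0, lands at row 2
Move 11: X drops in col 1, lands at row 4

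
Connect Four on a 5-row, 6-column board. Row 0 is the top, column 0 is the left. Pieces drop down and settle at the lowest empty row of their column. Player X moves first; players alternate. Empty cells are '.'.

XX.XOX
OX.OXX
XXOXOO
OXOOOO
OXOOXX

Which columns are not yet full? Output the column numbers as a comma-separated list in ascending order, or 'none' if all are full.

Answer: 2

Derivation:
col 0: top cell = 'X' → FULL
col 1: top cell = 'X' → FULL
col 2: top cell = '.' → open
col 3: top cell = 'X' → FULL
col 4: top cell = 'O' → FULL
col 5: top cell = 'X' → FULL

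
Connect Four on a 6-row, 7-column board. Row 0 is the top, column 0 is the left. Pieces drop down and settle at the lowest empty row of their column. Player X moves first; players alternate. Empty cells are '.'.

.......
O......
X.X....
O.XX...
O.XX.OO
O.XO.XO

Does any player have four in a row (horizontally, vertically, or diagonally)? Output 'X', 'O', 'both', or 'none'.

X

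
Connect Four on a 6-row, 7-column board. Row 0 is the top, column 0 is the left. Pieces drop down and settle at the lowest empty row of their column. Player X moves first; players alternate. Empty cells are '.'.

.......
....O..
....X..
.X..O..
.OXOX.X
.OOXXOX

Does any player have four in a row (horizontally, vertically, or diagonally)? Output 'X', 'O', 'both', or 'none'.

none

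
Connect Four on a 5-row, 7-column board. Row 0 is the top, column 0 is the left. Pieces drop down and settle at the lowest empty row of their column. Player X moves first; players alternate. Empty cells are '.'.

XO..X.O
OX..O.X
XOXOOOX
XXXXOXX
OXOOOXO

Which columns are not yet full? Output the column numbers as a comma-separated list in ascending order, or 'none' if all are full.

Answer: 2,3,5

Derivation:
col 0: top cell = 'X' → FULL
col 1: top cell = 'O' → FULL
col 2: top cell = '.' → open
col 3: top cell = '.' → open
col 4: top cell = 'X' → FULL
col 5: top cell = '.' → open
col 6: top cell = 'O' → FULL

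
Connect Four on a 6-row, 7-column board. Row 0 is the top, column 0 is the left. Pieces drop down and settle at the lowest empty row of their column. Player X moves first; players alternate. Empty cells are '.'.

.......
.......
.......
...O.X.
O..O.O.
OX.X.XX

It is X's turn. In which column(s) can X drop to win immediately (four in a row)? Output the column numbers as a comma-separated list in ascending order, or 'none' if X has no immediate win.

Answer: 4

Derivation:
col 0: drop X → no win
col 1: drop X → no win
col 2: drop X → no win
col 3: drop X → no win
col 4: drop X → WIN!
col 5: drop X → no win
col 6: drop X → no win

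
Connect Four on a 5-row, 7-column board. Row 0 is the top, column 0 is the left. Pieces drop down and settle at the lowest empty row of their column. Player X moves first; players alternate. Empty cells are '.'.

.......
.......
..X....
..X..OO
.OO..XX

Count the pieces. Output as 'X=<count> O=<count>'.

X=4 O=4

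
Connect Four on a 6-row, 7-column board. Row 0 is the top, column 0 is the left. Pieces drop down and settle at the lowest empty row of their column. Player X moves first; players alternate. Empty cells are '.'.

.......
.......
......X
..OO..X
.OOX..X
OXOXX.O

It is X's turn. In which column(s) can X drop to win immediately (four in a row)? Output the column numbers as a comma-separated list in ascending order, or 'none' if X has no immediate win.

Answer: 6

Derivation:
col 0: drop X → no win
col 1: drop X → no win
col 2: drop X → no win
col 3: drop X → no win
col 4: drop X → no win
col 5: drop X → no win
col 6: drop X → WIN!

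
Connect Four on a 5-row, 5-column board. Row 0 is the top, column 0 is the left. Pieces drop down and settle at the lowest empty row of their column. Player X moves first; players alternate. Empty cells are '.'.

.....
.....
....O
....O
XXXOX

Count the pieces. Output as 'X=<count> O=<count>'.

X=4 O=3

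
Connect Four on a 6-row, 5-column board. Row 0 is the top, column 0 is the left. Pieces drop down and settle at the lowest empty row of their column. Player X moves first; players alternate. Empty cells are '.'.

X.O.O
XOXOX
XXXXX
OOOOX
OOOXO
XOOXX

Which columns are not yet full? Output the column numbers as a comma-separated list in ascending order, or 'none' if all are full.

Answer: 1,3

Derivation:
col 0: top cell = 'X' → FULL
col 1: top cell = '.' → open
col 2: top cell = 'O' → FULL
col 3: top cell = '.' → open
col 4: top cell = 'O' → FULL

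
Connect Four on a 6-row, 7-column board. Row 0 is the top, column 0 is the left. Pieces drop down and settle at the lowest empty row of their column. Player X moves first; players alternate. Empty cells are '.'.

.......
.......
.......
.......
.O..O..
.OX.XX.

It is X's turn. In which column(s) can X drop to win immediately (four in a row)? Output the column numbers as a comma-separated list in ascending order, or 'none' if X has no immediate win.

Answer: 3

Derivation:
col 0: drop X → no win
col 1: drop X → no win
col 2: drop X → no win
col 3: drop X → WIN!
col 4: drop X → no win
col 5: drop X → no win
col 6: drop X → no win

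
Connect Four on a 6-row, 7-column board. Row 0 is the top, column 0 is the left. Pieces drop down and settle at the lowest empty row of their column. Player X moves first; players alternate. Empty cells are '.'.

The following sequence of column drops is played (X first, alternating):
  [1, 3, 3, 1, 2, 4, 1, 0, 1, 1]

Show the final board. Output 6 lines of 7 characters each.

Move 1: X drops in col 1, lands at row 5
Move 2: O drops in col 3, lands at row 5
Move 3: X drops in col 3, lands at row 4
Move 4: O drops in col 1, lands at row 4
Move 5: X drops in col 2, lands at row 5
Move 6: O drops in col 4, lands at row 5
Move 7: X drops in col 1, lands at row 3
Move 8: O drops in col 0, lands at row 5
Move 9: X drops in col 1, lands at row 2
Move 10: O drops in col 1, lands at row 1

Answer: .......
.O.....
.X.....
.X.....
.O.X...
OXXOO..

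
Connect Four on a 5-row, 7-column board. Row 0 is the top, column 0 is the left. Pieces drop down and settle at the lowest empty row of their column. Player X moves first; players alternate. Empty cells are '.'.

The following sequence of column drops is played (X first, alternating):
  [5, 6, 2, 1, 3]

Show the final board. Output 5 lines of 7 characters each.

Answer: .......
.......
.......
.......
.OXX.XO

Derivation:
Move 1: X drops in col 5, lands at row 4
Move 2: O drops in col 6, lands at row 4
Move 3: X drops in col 2, lands at row 4
Move 4: O drops in col 1, lands at row 4
Move 5: X drops in col 3, lands at row 4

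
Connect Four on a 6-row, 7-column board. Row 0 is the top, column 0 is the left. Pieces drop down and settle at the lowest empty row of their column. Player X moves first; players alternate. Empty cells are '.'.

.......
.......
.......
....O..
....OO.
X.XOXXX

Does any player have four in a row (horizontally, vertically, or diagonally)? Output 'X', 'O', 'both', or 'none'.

none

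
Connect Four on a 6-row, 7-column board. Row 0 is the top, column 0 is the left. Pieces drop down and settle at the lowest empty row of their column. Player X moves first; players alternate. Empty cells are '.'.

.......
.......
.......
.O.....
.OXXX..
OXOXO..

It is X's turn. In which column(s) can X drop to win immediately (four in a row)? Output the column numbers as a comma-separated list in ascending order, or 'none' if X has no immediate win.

col 0: drop X → no win
col 1: drop X → no win
col 2: drop X → no win
col 3: drop X → no win
col 4: drop X → no win
col 5: drop X → no win
col 6: drop X → no win

Answer: none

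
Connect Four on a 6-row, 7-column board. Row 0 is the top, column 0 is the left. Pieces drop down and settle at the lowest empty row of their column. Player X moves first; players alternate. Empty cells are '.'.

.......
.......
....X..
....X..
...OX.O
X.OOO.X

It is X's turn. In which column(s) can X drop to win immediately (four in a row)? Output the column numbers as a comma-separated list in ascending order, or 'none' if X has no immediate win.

col 0: drop X → no win
col 1: drop X → no win
col 2: drop X → no win
col 3: drop X → no win
col 4: drop X → WIN!
col 5: drop X → no win
col 6: drop X → no win

Answer: 4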